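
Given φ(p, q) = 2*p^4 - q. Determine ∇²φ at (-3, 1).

216

∂²φ/∂p² = 24*p^2
∂²φ/∂q² = 0
∇²φ = 24*p^2
At (-3, 1): 216.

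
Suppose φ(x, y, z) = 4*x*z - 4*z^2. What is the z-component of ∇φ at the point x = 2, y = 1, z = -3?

32

(∇φ)_3 = ∂φ/∂z = 4*x - 8*z
At (2, 1, -3): 32.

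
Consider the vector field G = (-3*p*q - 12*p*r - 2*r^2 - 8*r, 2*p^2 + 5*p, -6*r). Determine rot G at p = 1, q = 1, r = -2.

(∇×G)₁ = ∂G₃/∂q − ∂G₂/∂r = 0
(∇×G)₂ = ∂G₁/∂r − ∂G₃/∂p = -12*p - 4*r - 8
(∇×G)₃ = ∂G₂/∂p − ∂G₁/∂q = 7*p + 5
∇×G = (0, -12*p - 4*r - 8, 7*p + 5)
At (1, 1, -2): (0, -12, 12).

(0, -12, 12)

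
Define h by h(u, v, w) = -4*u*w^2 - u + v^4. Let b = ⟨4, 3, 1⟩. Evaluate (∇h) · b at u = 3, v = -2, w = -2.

-116

∂h/∂u = -4*w^2 - 1
∂h/∂v = 4*v^3
∂h/∂w = -8*u*w
∇h at (3, -2, -2) = (-17, -32, 48)
∇h · b = (-17)(4) + (-32)(3) + (48)(1) = -116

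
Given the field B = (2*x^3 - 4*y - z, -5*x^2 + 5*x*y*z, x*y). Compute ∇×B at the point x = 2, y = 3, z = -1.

(-28, -4, -31)

(∇×B)₁ = ∂B₃/∂y − ∂B₂/∂z = -5*x*y + x
(∇×B)₂ = ∂B₁/∂z − ∂B₃/∂x = -y - 1
(∇×B)₃ = ∂B₂/∂x − ∂B₁/∂y = -10*x + 5*y*z + 4
∇×B = (-5*x*y + x, -y - 1, -10*x + 5*y*z + 4)
At (2, 3, -1): (-28, -4, -31).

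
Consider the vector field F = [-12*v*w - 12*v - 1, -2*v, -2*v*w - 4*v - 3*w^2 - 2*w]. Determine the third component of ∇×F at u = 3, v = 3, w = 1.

24

(∇×F)_3 = ∂F₂/∂u − ∂F₁/∂v
= 0 − (-12*w - 12)
= 12*w + 12
At (3, 3, 1): 24.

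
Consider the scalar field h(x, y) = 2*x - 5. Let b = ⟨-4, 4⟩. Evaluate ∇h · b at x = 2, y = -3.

-8

∂h/∂x = 2
∂h/∂y = 0
∇h at (2, -3) = (2, 0)
∇h · b = (2)(-4) + (0)(4) = -8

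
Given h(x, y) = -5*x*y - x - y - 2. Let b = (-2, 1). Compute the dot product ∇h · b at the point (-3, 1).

∂h/∂x = -5*y - 1
∂h/∂y = -5*x - 1
∇h at (-3, 1) = (-6, 14)
∇h · b = (-6)(-2) + (14)(1) = 26

26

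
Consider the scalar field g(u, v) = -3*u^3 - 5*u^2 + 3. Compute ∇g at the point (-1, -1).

∂g/∂u = -9*u^2 - 10*u
∂g/∂v = 0
∇g = (-9*u^2 - 10*u, 0)
At (-1, -1): (1, 0).

(1, 0)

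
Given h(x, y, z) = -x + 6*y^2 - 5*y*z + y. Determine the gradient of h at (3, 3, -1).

(-1, 42, -15)

∂h/∂x = -1
∂h/∂y = 12*y - 5*z + 1
∂h/∂z = -5*y
∇h = (-1, 12*y - 5*z + 1, -5*y)
At (3, 3, -1): (-1, 42, -15).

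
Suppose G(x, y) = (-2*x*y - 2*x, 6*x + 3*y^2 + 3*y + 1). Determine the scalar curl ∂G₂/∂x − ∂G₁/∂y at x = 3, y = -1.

12

∂G₂/∂x = 6
∂G₁/∂y = -2*x
Scalar curl = 2*x + 6
At (3, -1): 12.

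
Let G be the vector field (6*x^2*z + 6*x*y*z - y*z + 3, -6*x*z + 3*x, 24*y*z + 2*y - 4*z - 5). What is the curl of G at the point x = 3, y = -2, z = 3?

(92, 20, -66)

(∇×G)₁ = ∂G₃/∂y − ∂G₂/∂z = 6*x + 24*z + 2
(∇×G)₂ = ∂G₁/∂z − ∂G₃/∂x = 6*x^2 + 6*x*y - y
(∇×G)₃ = ∂G₂/∂x − ∂G₁/∂y = -6*x*z - 5*z + 3
∇×G = (6*x + 24*z + 2, 6*x^2 + 6*x*y - y, -6*x*z - 5*z + 3)
At (3, -2, 3): (92, 20, -66).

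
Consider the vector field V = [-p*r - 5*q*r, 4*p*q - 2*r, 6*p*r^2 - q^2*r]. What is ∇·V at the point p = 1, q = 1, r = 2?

∂V₁/∂p = -r
∂V₂/∂q = 4*p
∂V₃/∂r = 12*p*r - q^2
∇·V = 12*p*r + 4*p - q^2 - r
At (1, 1, 2): 25.

25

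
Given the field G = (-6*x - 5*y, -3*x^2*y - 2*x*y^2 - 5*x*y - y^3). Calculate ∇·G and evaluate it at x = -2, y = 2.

∂G₁/∂x = -6
∂G₂/∂y = -3*x^2 - 4*x*y - 5*x - 3*y^2
∇·G = -3*x^2 - 4*x*y - 5*x - 3*y^2 - 6
At (-2, 2): -4.

-4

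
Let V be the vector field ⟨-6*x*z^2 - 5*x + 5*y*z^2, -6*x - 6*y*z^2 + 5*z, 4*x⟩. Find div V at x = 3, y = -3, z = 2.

∂V₁/∂x = -6*z^2 - 5
∂V₂/∂y = -6*z^2
∂V₃/∂z = 0
∇·V = -12*z^2 - 5
At (3, -3, 2): -53.

-53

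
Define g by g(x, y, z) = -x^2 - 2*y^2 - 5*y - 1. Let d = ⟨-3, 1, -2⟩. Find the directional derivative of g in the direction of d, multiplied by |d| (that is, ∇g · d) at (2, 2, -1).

∂g/∂x = -2*x
∂g/∂y = -4*y - 5
∂g/∂z = 0
∇g at (2, 2, -1) = (-4, -13, 0)
∇g · d = (-4)(-3) + (-13)(1) + (0)(-2) = -1

-1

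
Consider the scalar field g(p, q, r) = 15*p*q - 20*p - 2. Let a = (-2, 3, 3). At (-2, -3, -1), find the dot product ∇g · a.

∂g/∂p = 15*q - 20
∂g/∂q = 15*p
∂g/∂r = 0
∇g at (-2, -3, -1) = (-65, -30, 0)
∇g · a = (-65)(-2) + (-30)(3) + (0)(3) = 40

40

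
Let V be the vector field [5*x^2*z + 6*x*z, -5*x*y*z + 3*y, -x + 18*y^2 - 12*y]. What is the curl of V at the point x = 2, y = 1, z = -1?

(∇×V)₁ = ∂V₃/∂y − ∂V₂/∂z = 5*x*y + 36*y - 12
(∇×V)₂ = ∂V₁/∂z − ∂V₃/∂x = 5*x^2 + 6*x + 1
(∇×V)₃ = ∂V₂/∂x − ∂V₁/∂y = -5*y*z
∇×V = (5*x*y + 36*y - 12, 5*x^2 + 6*x + 1, -5*y*z)
At (2, 1, -1): (34, 33, 5).

(34, 33, 5)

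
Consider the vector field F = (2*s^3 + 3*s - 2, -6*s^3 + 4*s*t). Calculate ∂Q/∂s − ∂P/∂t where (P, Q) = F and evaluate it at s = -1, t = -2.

-26

∂F₂/∂s = -18*s^2 + 4*t
∂F₁/∂t = 0
Scalar curl = -18*s^2 + 4*t
At (-1, -2): -26.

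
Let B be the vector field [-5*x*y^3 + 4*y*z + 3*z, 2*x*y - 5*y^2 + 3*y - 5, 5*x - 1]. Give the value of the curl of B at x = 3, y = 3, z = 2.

(∇×B)₁ = ∂B₃/∂y − ∂B₂/∂z = 0
(∇×B)₂ = ∂B₁/∂z − ∂B₃/∂x = 4*y - 2
(∇×B)₃ = ∂B₂/∂x − ∂B₁/∂y = 15*x*y^2 + 2*y - 4*z
∇×B = (0, 4*y - 2, 15*x*y^2 + 2*y - 4*z)
At (3, 3, 2): (0, 10, 403).

(0, 10, 403)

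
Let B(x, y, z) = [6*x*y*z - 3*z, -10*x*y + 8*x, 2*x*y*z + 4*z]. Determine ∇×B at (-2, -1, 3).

(-12, 15, 54)

(∇×B)₁ = ∂B₃/∂y − ∂B₂/∂z = 2*x*z
(∇×B)₂ = ∂B₁/∂z − ∂B₃/∂x = 6*x*y - 2*y*z - 3
(∇×B)₃ = ∂B₂/∂x − ∂B₁/∂y = -6*x*z - 10*y + 8
∇×B = (2*x*z, 6*x*y - 2*y*z - 3, -6*x*z - 10*y + 8)
At (-2, -1, 3): (-12, 15, 54).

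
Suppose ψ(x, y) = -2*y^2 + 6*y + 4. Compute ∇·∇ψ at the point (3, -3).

-4

∂²ψ/∂x² = 0
∂²ψ/∂y² = -4
∇²ψ = -4
At (3, -3): -4.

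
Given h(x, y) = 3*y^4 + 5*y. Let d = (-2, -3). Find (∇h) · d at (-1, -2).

∂h/∂x = 0
∂h/∂y = 12*y^3 + 5
∇h at (-1, -2) = (0, -91)
∇h · d = (0)(-2) + (-91)(-3) = 273

273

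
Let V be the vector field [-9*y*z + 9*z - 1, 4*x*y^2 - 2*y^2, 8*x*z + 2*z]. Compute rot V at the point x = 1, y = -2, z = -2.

(0, 43, -2)

(∇×V)₁ = ∂V₃/∂y − ∂V₂/∂z = 0
(∇×V)₂ = ∂V₁/∂z − ∂V₃/∂x = -9*y - 8*z + 9
(∇×V)₃ = ∂V₂/∂x − ∂V₁/∂y = 4*y^2 + 9*z
∇×V = (0, -9*y - 8*z + 9, 4*y^2 + 9*z)
At (1, -2, -2): (0, 43, -2).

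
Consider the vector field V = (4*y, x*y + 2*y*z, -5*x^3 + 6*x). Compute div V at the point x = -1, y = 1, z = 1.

∂V₁/∂x = 0
∂V₂/∂y = x + 2*z
∂V₃/∂z = 0
∇·V = x + 2*z
At (-1, 1, 1): 1.

1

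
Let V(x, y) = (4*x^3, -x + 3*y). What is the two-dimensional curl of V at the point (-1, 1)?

∂V₂/∂x = -1
∂V₁/∂y = 0
Scalar curl = -1
At (-1, 1): -1.

-1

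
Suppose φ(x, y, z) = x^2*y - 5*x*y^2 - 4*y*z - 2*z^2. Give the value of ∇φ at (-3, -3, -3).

∂φ/∂x = 2*x*y - 5*y^2
∂φ/∂y = x^2 - 10*x*y - 4*z
∂φ/∂z = -4*y - 4*z
∇φ = (2*x*y - 5*y^2, x^2 - 10*x*y - 4*z, -4*y - 4*z)
At (-3, -3, -3): (-27, -69, 24).

(-27, -69, 24)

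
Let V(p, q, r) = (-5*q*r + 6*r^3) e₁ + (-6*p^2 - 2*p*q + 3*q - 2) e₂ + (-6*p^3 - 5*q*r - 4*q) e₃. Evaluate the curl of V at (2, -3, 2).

(-14, 159, -8)

(∇×V)₁ = ∂V₃/∂q − ∂V₂/∂r = -5*r - 4
(∇×V)₂ = ∂V₁/∂r − ∂V₃/∂p = 18*p^2 - 5*q + 18*r^2
(∇×V)₃ = ∂V₂/∂p − ∂V₁/∂q = -12*p - 2*q + 5*r
∇×V = (-5*r - 4, 18*p^2 - 5*q + 18*r^2, -12*p - 2*q + 5*r)
At (2, -3, 2): (-14, 159, -8).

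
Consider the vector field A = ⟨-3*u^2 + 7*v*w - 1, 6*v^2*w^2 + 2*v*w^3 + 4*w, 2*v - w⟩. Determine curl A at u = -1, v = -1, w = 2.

(-2, -7, -14)

(∇×A)₁ = ∂A₃/∂v − ∂A₂/∂w = -12*v^2*w - 6*v*w^2 - 2
(∇×A)₂ = ∂A₁/∂w − ∂A₃/∂u = 7*v
(∇×A)₃ = ∂A₂/∂u − ∂A₁/∂v = -7*w
∇×A = (-12*v^2*w - 6*v*w^2 - 2, 7*v, -7*w)
At (-1, -1, 2): (-2, -7, -14).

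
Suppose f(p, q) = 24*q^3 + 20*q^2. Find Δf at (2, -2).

∂²f/∂p² = 0
∂²f/∂q² = 8*(18*q + 5)
∇²f = 144*q + 40
At (2, -2): -248.

-248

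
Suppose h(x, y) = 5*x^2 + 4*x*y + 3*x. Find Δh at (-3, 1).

∂²h/∂x² = 10
∂²h/∂y² = 0
∇²h = 10
At (-3, 1): 10.

10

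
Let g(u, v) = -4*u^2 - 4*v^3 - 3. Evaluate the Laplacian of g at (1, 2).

∂²g/∂u² = -8
∂²g/∂v² = -24*v
∇²g = -24*v - 8
At (1, 2): -56.

-56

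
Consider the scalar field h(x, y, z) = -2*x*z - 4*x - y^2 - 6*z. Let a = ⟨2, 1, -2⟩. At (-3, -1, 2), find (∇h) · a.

∂h/∂x = -2*z - 4
∂h/∂y = -2*y
∂h/∂z = -2*x - 6
∇h at (-3, -1, 2) = (-8, 2, 0)
∇h · a = (-8)(2) + (2)(1) + (0)(-2) = -14

-14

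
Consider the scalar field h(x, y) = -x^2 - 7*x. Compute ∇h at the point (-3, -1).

(-1, 0)

∂h/∂x = -2*x - 7
∂h/∂y = 0
∇h = (-2*x - 7, 0)
At (-3, -1): (-1, 0).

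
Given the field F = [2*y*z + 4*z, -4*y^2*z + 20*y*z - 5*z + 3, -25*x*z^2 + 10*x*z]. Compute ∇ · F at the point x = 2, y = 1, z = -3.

284

∂F₁/∂x = 0
∂F₂/∂y = -8*y*z + 20*z
∂F₃/∂z = -50*x*z + 10*x
∇·F = -50*x*z + 10*x - 8*y*z + 20*z
At (2, 1, -3): 284.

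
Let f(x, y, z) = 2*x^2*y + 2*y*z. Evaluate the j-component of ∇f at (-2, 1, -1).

6

(∇f)_2 = ∂f/∂y = 2*x^2 + 2*z
At (-2, 1, -1): 6.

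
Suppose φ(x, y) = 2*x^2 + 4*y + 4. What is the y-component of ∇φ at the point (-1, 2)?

4

(∇φ)_2 = ∂φ/∂y = 4
At (-1, 2): 4.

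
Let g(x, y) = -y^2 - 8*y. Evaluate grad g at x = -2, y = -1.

∂g/∂x = 0
∂g/∂y = -2*y - 8
∇g = (0, -2*y - 8)
At (-2, -1): (0, -6).

(0, -6)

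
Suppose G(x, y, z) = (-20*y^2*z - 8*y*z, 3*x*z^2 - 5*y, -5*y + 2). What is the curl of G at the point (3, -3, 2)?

(-41, -156, -212)

(∇×G)₁ = ∂G₃/∂y − ∂G₂/∂z = -6*x*z - 5
(∇×G)₂ = ∂G₁/∂z − ∂G₃/∂x = -20*y^2 - 8*y
(∇×G)₃ = ∂G₂/∂x − ∂G₁/∂y = 40*y*z + 3*z^2 + 8*z
∇×G = (-6*x*z - 5, -20*y^2 - 8*y, 40*y*z + 3*z^2 + 8*z)
At (3, -3, 2): (-41, -156, -212).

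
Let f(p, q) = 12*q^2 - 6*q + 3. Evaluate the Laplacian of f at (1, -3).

24

∂²f/∂p² = 0
∂²f/∂q² = 24
∇²f = 24
At (1, -3): 24.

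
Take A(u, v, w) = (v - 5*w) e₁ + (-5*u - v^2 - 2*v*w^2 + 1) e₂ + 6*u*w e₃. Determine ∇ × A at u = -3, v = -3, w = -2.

(24, 7, -6)

(∇×A)₁ = ∂A₃/∂v − ∂A₂/∂w = 4*v*w
(∇×A)₂ = ∂A₁/∂w − ∂A₃/∂u = -6*w - 5
(∇×A)₃ = ∂A₂/∂u − ∂A₁/∂v = -6
∇×A = (4*v*w, -6*w - 5, -6)
At (-3, -3, -2): (24, 7, -6).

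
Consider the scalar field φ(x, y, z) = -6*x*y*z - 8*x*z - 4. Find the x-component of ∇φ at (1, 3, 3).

(∇φ)_1 = ∂φ/∂x = -6*y*z - 8*z
At (1, 3, 3): -78.

-78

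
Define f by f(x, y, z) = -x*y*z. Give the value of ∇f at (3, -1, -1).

(-1, 3, 3)

∂f/∂x = -y*z
∂f/∂y = -x*z
∂f/∂z = -x*y
∇f = (-y*z, -x*z, -x*y)
At (3, -1, -1): (-1, 3, 3).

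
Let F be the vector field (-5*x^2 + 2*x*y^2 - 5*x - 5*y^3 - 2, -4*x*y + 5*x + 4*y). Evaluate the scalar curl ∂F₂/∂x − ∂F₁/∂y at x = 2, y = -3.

176

∂F₂/∂x = -4*y + 5
∂F₁/∂y = 4*x*y - 15*y^2
Scalar curl = -4*x*y + 15*y^2 - 4*y + 5
At (2, -3): 176.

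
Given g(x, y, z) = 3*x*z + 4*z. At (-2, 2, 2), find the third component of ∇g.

-2

(∇g)_3 = ∂g/∂z = 3*x + 4
At (-2, 2, 2): -2.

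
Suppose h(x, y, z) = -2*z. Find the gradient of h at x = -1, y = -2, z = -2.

(0, 0, -2)

∂h/∂x = 0
∂h/∂y = 0
∂h/∂z = -2
∇h = (0, 0, -2)
At (-1, -2, -2): (0, 0, -2).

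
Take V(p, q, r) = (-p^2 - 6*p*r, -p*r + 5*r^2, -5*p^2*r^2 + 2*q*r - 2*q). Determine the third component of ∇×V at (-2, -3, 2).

-2

(∇×V)_3 = ∂V₂/∂p − ∂V₁/∂q
= -r − (0)
= -r
At (-2, -3, 2): -2.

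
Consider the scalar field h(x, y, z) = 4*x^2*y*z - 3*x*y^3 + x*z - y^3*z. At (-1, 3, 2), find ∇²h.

∂²h/∂x² = 8*y*z
∂²h/∂y² = -6*y*(3*x + z)
∂²h/∂z² = 0
∇²h = -18*x*y + 2*y*z
At (-1, 3, 2): 66.

66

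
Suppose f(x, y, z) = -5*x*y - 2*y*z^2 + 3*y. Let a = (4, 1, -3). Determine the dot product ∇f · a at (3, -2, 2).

-28

∂f/∂x = -5*y
∂f/∂y = -5*x - 2*z^2 + 3
∂f/∂z = -4*y*z
∇f at (3, -2, 2) = (10, -20, 16)
∇f · a = (10)(4) + (-20)(1) + (16)(-3) = -28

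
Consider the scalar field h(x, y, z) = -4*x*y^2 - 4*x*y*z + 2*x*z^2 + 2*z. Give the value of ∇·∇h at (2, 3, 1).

-8

∂²h/∂x² = 0
∂²h/∂y² = -8*x
∂²h/∂z² = 4*x
∇²h = -4*x
At (2, 3, 1): -8.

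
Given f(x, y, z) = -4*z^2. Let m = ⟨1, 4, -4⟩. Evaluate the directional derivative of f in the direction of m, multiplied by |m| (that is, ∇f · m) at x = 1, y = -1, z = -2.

∂f/∂x = 0
∂f/∂y = 0
∂f/∂z = -8*z
∇f at (1, -1, -2) = (0, 0, 16)
∇f · m = (0)(1) + (0)(4) + (16)(-4) = -64

-64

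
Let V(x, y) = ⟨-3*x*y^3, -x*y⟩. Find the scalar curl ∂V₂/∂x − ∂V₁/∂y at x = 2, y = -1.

∂V₂/∂x = -y
∂V₁/∂y = -9*x*y^2
Scalar curl = 9*x*y^2 - y
At (2, -1): 19.

19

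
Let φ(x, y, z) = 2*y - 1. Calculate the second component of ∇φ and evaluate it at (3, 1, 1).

2

(∇φ)_2 = ∂φ/∂y = 2
At (3, 1, 1): 2.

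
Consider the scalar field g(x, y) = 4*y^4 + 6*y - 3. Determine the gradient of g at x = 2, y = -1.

(0, -10)

∂g/∂x = 0
∂g/∂y = 16*y^3 + 6
∇g = (0, 16*y^3 + 6)
At (2, -1): (0, -10).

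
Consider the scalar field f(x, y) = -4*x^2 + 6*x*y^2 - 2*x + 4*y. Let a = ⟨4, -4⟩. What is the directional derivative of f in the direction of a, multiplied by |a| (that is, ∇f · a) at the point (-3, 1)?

∂f/∂x = -8*x + 6*y^2 - 2
∂f/∂y = 12*x*y + 4
∇f at (-3, 1) = (28, -32)
∇f · a = (28)(4) + (-32)(-4) = 240

240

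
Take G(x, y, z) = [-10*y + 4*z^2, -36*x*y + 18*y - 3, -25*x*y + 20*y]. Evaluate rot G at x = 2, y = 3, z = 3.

(∇×G)₁ = ∂G₃/∂y − ∂G₂/∂z = -25*x + 20
(∇×G)₂ = ∂G₁/∂z − ∂G₃/∂x = 25*y + 8*z
(∇×G)₃ = ∂G₂/∂x − ∂G₁/∂y = -36*y + 10
∇×G = (-25*x + 20, 25*y + 8*z, -36*y + 10)
At (2, 3, 3): (-30, 99, -98).

(-30, 99, -98)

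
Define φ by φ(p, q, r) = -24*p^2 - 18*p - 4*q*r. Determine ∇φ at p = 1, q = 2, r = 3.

(-66, -12, -8)

∂φ/∂p = -48*p - 18
∂φ/∂q = -4*r
∂φ/∂r = -4*q
∇φ = (-48*p - 18, -4*r, -4*q)
At (1, 2, 3): (-66, -12, -8).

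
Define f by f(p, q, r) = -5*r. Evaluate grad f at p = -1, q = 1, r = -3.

(0, 0, -5)

∂f/∂p = 0
∂f/∂q = 0
∂f/∂r = -5
∇f = (0, 0, -5)
At (-1, 1, -3): (0, 0, -5).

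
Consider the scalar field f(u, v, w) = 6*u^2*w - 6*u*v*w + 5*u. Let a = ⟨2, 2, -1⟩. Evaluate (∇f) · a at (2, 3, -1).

34

∂f/∂u = 12*u*w - 6*v*w + 5
∂f/∂v = -6*u*w
∂f/∂w = 6*u^2 - 6*u*v
∇f at (2, 3, -1) = (-1, 12, -12)
∇f · a = (-1)(2) + (12)(2) + (-12)(-1) = 34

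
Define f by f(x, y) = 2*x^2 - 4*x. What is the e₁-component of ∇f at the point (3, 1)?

(∇f)_1 = ∂f/∂x = 4*x - 4
At (3, 1): 8.

8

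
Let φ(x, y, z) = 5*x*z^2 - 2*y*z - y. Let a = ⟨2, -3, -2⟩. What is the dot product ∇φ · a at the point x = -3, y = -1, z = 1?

∂φ/∂x = 5*z^2
∂φ/∂y = -2*z - 1
∂φ/∂z = 10*x*z - 2*y
∇φ at (-3, -1, 1) = (5, -3, -28)
∇φ · a = (5)(2) + (-3)(-3) + (-28)(-2) = 75

75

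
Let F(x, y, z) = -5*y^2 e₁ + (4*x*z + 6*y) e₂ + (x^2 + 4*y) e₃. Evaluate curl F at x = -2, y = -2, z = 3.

(∇×F)₁ = ∂F₃/∂y − ∂F₂/∂z = -4*x + 4
(∇×F)₂ = ∂F₁/∂z − ∂F₃/∂x = -2*x
(∇×F)₃ = ∂F₂/∂x − ∂F₁/∂y = 10*y + 4*z
∇×F = (-4*x + 4, -2*x, 10*y + 4*z)
At (-2, -2, 3): (12, 4, -8).

(12, 4, -8)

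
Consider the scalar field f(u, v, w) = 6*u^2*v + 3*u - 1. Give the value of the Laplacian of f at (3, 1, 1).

∂²f/∂u² = 12*v
∂²f/∂v² = 0
∂²f/∂w² = 0
∇²f = 12*v
At (3, 1, 1): 12.

12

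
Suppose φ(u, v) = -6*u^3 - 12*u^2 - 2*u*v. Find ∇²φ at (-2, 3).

∂²φ/∂u² = -12*(3*u + 2)
∂²φ/∂v² = 0
∇²φ = -36*u - 24
At (-2, 3): 48.

48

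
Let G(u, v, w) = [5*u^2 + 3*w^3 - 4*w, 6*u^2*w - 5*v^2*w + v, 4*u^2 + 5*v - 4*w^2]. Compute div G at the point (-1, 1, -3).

45

∂G₁/∂u = 10*u
∂G₂/∂v = -10*v*w + 1
∂G₃/∂w = -8*w
∇·G = 10*u - 10*v*w - 8*w + 1
At (-1, 1, -3): 45.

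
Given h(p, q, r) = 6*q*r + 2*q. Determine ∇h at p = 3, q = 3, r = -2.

∂h/∂p = 0
∂h/∂q = 6*r + 2
∂h/∂r = 6*q
∇h = (0, 6*r + 2, 6*q)
At (3, 3, -2): (0, -10, 18).

(0, -10, 18)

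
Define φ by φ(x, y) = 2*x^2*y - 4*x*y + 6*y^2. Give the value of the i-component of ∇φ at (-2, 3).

(∇φ)_1 = ∂φ/∂x = 4*x*y - 4*y
At (-2, 3): -36.

-36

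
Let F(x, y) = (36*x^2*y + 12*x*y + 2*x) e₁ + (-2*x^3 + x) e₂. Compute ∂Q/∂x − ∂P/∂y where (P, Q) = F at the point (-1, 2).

∂F₂/∂x = -6*x^2 + 1
∂F₁/∂y = 36*x^2 + 12*x
Scalar curl = -42*x^2 - 12*x + 1
At (-1, 2): -29.

-29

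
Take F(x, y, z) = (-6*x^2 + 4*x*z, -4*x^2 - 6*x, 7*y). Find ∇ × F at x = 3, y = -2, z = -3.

(7, 12, -30)

(∇×F)₁ = ∂F₃/∂y − ∂F₂/∂z = 7
(∇×F)₂ = ∂F₁/∂z − ∂F₃/∂x = 4*x
(∇×F)₃ = ∂F₂/∂x − ∂F₁/∂y = -8*x - 6
∇×F = (7, 4*x, -8*x - 6)
At (3, -2, -3): (7, 12, -30).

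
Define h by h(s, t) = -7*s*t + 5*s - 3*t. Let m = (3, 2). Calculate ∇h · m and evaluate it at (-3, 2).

∂h/∂s = -7*t + 5
∂h/∂t = -7*s - 3
∇h at (-3, 2) = (-9, 18)
∇h · m = (-9)(3) + (18)(2) = 9

9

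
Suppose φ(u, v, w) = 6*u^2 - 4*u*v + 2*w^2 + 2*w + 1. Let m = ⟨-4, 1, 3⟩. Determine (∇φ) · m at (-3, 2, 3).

∂φ/∂u = 12*u - 4*v
∂φ/∂v = -4*u
∂φ/∂w = 4*w + 2
∇φ at (-3, 2, 3) = (-44, 12, 14)
∇φ · m = (-44)(-4) + (12)(1) + (14)(3) = 230

230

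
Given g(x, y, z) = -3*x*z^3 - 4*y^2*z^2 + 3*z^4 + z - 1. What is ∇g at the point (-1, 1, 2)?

(-24, -32, 117)

∂g/∂x = -3*z^3
∂g/∂y = -8*y*z^2
∂g/∂z = -9*x*z^2 - 8*y^2*z + 12*z^3 + 1
∇g = (-3*z^3, -8*y*z^2, -9*x*z^2 - 8*y^2*z + 12*z^3 + 1)
At (-1, 1, 2): (-24, -32, 117).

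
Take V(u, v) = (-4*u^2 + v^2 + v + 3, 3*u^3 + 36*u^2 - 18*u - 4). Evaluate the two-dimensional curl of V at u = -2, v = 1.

∂V₂/∂u = 9*u^2 + 72*u - 18
∂V₁/∂v = 2*v + 1
Scalar curl = 9*u^2 + 72*u - 2*v - 19
At (-2, 1): -129.

-129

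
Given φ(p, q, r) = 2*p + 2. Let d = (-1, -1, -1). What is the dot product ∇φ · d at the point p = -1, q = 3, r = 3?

-2

∂φ/∂p = 2
∂φ/∂q = 0
∂φ/∂r = 0
∇φ at (-1, 3, 3) = (2, 0, 0)
∇φ · d = (2)(-1) + (0)(-1) + (0)(-1) = -2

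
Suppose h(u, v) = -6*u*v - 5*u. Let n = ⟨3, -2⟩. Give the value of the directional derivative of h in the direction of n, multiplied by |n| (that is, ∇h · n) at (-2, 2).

∂h/∂u = -6*v - 5
∂h/∂v = -6*u
∇h at (-2, 2) = (-17, 12)
∇h · n = (-17)(3) + (12)(-2) = -75

-75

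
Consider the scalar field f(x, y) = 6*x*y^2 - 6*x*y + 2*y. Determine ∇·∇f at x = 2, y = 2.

∂²f/∂x² = 0
∂²f/∂y² = 12*x
∇²f = 12*x
At (2, 2): 24.

24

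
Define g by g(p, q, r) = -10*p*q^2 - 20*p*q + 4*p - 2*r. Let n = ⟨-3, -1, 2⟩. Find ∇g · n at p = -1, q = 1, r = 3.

34

∂g/∂p = -10*q^2 - 20*q + 4
∂g/∂q = -20*p*q - 20*p
∂g/∂r = -2
∇g at (-1, 1, 3) = (-26, 40, -2)
∇g · n = (-26)(-3) + (40)(-1) + (-2)(2) = 34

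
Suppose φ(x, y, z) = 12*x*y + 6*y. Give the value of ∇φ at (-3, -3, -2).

(-36, -30, 0)

∂φ/∂x = 12*y
∂φ/∂y = 12*x + 6
∂φ/∂z = 0
∇φ = (12*y, 12*x + 6, 0)
At (-3, -3, -2): (-36, -30, 0).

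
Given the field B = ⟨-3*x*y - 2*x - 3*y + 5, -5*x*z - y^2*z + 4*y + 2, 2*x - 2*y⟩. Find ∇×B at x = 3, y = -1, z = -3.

(∇×B)₁ = ∂B₃/∂y − ∂B₂/∂z = 5*x + y^2 - 2
(∇×B)₂ = ∂B₁/∂z − ∂B₃/∂x = -2
(∇×B)₃ = ∂B₂/∂x − ∂B₁/∂y = 3*x - 5*z + 3
∇×B = (5*x + y^2 - 2, -2, 3*x - 5*z + 3)
At (3, -1, -3): (14, -2, 27).

(14, -2, 27)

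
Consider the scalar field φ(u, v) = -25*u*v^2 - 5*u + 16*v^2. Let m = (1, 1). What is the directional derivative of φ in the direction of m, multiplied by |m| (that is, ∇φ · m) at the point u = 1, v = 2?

∂φ/∂u = -25*v^2 - 5
∂φ/∂v = -50*u*v + 32*v
∇φ at (1, 2) = (-105, -36)
∇φ · m = (-105)(1) + (-36)(1) = -141

-141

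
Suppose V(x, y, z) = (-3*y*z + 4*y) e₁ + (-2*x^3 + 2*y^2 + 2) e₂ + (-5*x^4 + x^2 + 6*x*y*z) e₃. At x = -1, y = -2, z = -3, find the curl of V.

(18, -48, -19)

(∇×V)₁ = ∂V₃/∂y − ∂V₂/∂z = 6*x*z
(∇×V)₂ = ∂V₁/∂z − ∂V₃/∂x = 20*x^3 - 2*x - 6*y*z - 3*y
(∇×V)₃ = ∂V₂/∂x − ∂V₁/∂y = -6*x^2 + 3*z - 4
∇×V = (6*x*z, 20*x^3 - 2*x - 6*y*z - 3*y, -6*x^2 + 3*z - 4)
At (-1, -2, -3): (18, -48, -19).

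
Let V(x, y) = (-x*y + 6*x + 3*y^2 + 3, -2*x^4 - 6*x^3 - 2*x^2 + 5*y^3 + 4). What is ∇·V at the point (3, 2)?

64

∂V₁/∂x = -y + 6
∂V₂/∂y = 15*y^2
∇·V = 15*y^2 - y + 6
At (3, 2): 64.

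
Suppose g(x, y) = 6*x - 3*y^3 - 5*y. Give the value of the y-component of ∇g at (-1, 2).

(∇g)_2 = ∂g/∂y = -9*y^2 - 5
At (-1, 2): -41.

-41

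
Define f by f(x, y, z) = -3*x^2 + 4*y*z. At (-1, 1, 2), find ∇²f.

-6

∂²f/∂x² = -6
∂²f/∂y² = 0
∂²f/∂z² = 0
∇²f = -6
At (-1, 1, 2): -6.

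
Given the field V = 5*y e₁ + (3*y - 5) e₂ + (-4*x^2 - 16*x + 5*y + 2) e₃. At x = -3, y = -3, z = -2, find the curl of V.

(∇×V)₁ = ∂V₃/∂y − ∂V₂/∂z = 5
(∇×V)₂ = ∂V₁/∂z − ∂V₃/∂x = 8*x + 16
(∇×V)₃ = ∂V₂/∂x − ∂V₁/∂y = -5
∇×V = (5, 8*x + 16, -5)
At (-3, -3, -2): (5, -8, -5).

(5, -8, -5)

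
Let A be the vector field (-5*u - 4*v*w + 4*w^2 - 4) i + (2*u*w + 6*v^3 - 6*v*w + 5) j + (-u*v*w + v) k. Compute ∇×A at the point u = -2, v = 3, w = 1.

(25, -1, 6)

(∇×A)₁ = ∂A₃/∂v − ∂A₂/∂w = -u*w - 2*u + 6*v + 1
(∇×A)₂ = ∂A₁/∂w − ∂A₃/∂u = v*w - 4*v + 8*w
(∇×A)₃ = ∂A₂/∂u − ∂A₁/∂v = 6*w
∇×A = (-u*w - 2*u + 6*v + 1, v*w - 4*v + 8*w, 6*w)
At (-2, 3, 1): (25, -1, 6).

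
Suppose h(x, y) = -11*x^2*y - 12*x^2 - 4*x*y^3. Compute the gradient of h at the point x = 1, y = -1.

(2, -23)

∂h/∂x = -22*x*y - 24*x - 4*y^3
∂h/∂y = -11*x^2 - 12*x*y^2
∇h = (-22*x*y - 24*x - 4*y^3, -11*x^2 - 12*x*y^2)
At (1, -1): (2, -23).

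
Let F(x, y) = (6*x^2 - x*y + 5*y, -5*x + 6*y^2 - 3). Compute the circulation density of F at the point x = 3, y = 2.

-7

∂F₂/∂x = -5
∂F₁/∂y = -x + 5
Scalar curl = x - 10
At (3, 2): -7.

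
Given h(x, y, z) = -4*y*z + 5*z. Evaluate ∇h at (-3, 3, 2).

∂h/∂x = 0
∂h/∂y = -4*z
∂h/∂z = -4*y + 5
∇h = (0, -4*z, -4*y + 5)
At (-3, 3, 2): (0, -8, -7).

(0, -8, -7)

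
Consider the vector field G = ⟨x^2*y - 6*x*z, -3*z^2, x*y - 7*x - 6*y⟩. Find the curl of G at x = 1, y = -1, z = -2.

(∇×G)₁ = ∂G₃/∂y − ∂G₂/∂z = x + 6*z - 6
(∇×G)₂ = ∂G₁/∂z − ∂G₃/∂x = -6*x - y + 7
(∇×G)₃ = ∂G₂/∂x − ∂G₁/∂y = -x^2
∇×G = (x + 6*z - 6, -6*x - y + 7, -x^2)
At (1, -1, -2): (-17, 2, -1).

(-17, 2, -1)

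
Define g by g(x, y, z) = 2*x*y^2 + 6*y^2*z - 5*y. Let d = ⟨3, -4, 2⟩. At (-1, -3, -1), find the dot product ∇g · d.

∂g/∂x = 2*y^2
∂g/∂y = 4*x*y + 12*y*z - 5
∂g/∂z = 6*y^2
∇g at (-1, -3, -1) = (18, 43, 54)
∇g · d = (18)(3) + (43)(-4) + (54)(2) = -10

-10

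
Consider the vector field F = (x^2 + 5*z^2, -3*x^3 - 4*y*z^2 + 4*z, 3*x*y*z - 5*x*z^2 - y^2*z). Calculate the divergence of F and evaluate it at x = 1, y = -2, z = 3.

∂F₁/∂x = 2*x
∂F₂/∂y = -4*z^2
∂F₃/∂z = 3*x*y - 10*x*z - y^2
∇·F = 3*x*y - 10*x*z + 2*x - y^2 - 4*z^2
At (1, -2, 3): -74.

-74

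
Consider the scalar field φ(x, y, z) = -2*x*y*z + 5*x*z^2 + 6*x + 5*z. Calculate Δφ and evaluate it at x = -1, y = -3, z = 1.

-10

∂²φ/∂x² = 0
∂²φ/∂y² = 0
∂²φ/∂z² = 10*x
∇²φ = 10*x
At (-1, -3, 1): -10.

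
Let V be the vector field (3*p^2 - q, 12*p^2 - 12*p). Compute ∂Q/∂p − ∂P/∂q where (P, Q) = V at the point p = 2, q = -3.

37

∂V₂/∂p = 24*p - 12
∂V₁/∂q = -1
Scalar curl = 24*p - 11
At (2, -3): 37.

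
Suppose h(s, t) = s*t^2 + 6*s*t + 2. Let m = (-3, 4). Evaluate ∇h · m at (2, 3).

15

∂h/∂s = t^2 + 6*t
∂h/∂t = 2*s*t + 6*s
∇h at (2, 3) = (27, 24)
∇h · m = (27)(-3) + (24)(4) = 15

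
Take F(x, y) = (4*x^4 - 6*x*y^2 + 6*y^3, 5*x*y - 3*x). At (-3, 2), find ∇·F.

-471

∂F₁/∂x = 16*x^3 - 6*y^2
∂F₂/∂y = 5*x
∇·F = 16*x^3 + 5*x - 6*y^2
At (-3, 2): -471.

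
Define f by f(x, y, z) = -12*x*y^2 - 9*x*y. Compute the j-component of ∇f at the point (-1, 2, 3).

57

(∇f)_2 = ∂f/∂y = -24*x*y - 9*x
At (-1, 2, 3): 57.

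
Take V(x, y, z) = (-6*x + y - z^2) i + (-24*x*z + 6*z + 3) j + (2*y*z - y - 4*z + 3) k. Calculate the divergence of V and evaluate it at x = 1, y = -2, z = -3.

∂V₁/∂x = -6
∂V₂/∂y = 0
∂V₃/∂z = 2*y - 4
∇·V = 2*y - 10
At (1, -2, -3): -14.

-14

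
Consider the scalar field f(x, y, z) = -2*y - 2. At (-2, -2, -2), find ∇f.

(0, -2, 0)

∂f/∂x = 0
∂f/∂y = -2
∂f/∂z = 0
∇f = (0, -2, 0)
At (-2, -2, -2): (0, -2, 0).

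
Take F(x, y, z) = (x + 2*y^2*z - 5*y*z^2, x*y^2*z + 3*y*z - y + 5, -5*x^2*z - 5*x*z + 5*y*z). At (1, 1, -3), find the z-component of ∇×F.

(∇×F)_3 = ∂F₂/∂x − ∂F₁/∂y
= y^2*z − (4*y*z - 5*z^2)
= y^2*z - 4*y*z + 5*z^2
At (1, 1, -3): 54.

54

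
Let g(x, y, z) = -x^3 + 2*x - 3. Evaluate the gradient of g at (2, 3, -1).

∂g/∂x = -3*x^2 + 2
∂g/∂y = 0
∂g/∂z = 0
∇g = (-3*x^2 + 2, 0, 0)
At (2, 3, -1): (-10, 0, 0).

(-10, 0, 0)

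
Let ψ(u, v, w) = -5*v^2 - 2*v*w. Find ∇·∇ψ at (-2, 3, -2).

-10

∂²ψ/∂u² = 0
∂²ψ/∂v² = -10
∂²ψ/∂w² = 0
∇²ψ = -10
At (-2, 3, -2): -10.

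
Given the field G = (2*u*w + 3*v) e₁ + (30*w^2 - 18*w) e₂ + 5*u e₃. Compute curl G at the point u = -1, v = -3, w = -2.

(138, -7, -3)

(∇×G)₁ = ∂G₃/∂v − ∂G₂/∂w = -60*w + 18
(∇×G)₂ = ∂G₁/∂w − ∂G₃/∂u = 2*u - 5
(∇×G)₃ = ∂G₂/∂u − ∂G₁/∂v = -3
∇×G = (-60*w + 18, 2*u - 5, -3)
At (-1, -3, -2): (138, -7, -3).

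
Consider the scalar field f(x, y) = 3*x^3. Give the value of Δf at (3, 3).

54

∂²f/∂x² = 18*x
∂²f/∂y² = 0
∇²f = 18*x
At (3, 3): 54.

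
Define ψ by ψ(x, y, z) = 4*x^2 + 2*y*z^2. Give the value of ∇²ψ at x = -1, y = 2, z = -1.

∂²ψ/∂x² = 8
∂²ψ/∂y² = 0
∂²ψ/∂z² = 4*y
∇²ψ = 4*y + 8
At (-1, 2, -1): 16.

16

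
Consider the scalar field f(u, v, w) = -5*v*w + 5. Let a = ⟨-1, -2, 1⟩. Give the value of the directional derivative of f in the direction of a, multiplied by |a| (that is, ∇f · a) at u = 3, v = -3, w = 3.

45

∂f/∂u = 0
∂f/∂v = -5*w
∂f/∂w = -5*v
∇f at (3, -3, 3) = (0, -15, 15)
∇f · a = (0)(-1) + (-15)(-2) + (15)(1) = 45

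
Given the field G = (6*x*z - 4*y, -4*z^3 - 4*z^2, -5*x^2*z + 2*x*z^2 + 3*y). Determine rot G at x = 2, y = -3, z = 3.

(∇×G)₁ = ∂G₃/∂y − ∂G₂/∂z = 12*z^2 + 8*z + 3
(∇×G)₂ = ∂G₁/∂z − ∂G₃/∂x = 10*x*z + 6*x - 2*z^2
(∇×G)₃ = ∂G₂/∂x − ∂G₁/∂y = 4
∇×G = (12*z^2 + 8*z + 3, 10*x*z + 6*x - 2*z^2, 4)
At (2, -3, 3): (135, 54, 4).

(135, 54, 4)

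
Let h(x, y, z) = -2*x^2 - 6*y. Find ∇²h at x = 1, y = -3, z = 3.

∂²h/∂x² = -4
∂²h/∂y² = 0
∂²h/∂z² = 0
∇²h = -4
At (1, -3, 3): -4.

-4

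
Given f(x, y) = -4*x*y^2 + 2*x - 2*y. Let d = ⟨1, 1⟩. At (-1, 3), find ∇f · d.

∂f/∂x = -4*y^2 + 2
∂f/∂y = -8*x*y - 2
∇f at (-1, 3) = (-34, 22)
∇f · d = (-34)(1) + (22)(1) = -12

-12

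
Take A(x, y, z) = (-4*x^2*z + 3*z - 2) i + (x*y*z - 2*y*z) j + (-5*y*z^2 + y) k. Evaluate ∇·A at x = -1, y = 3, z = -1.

25

∂A₁/∂x = -8*x*z
∂A₂/∂y = x*z - 2*z
∂A₃/∂z = -10*y*z
∇·A = -7*x*z - 10*y*z - 2*z
At (-1, 3, -1): 25.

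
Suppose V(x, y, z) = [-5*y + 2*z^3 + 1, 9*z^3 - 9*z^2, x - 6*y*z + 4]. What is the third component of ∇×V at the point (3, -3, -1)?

(∇×V)_3 = ∂V₂/∂x − ∂V₁/∂y
= 0 − (-5)
= 5
At (3, -3, -1): 5.

5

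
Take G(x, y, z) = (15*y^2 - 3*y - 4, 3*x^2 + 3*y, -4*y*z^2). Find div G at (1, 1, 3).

-21

∂G₁/∂x = 0
∂G₂/∂y = 3
∂G₃/∂z = -8*y*z
∇·G = -8*y*z + 3
At (1, 1, 3): -21.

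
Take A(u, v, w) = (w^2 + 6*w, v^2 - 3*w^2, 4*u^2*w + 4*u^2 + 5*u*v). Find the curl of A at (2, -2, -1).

(4, 14, 0)

(∇×A)₁ = ∂A₃/∂v − ∂A₂/∂w = 5*u + 6*w
(∇×A)₂ = ∂A₁/∂w − ∂A₃/∂u = -8*u*w - 8*u - 5*v + 2*w + 6
(∇×A)₃ = ∂A₂/∂u − ∂A₁/∂v = 0
∇×A = (5*u + 6*w, -8*u*w - 8*u - 5*v + 2*w + 6, 0)
At (2, -2, -1): (4, 14, 0).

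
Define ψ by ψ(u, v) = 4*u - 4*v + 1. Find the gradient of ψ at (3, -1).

∂ψ/∂u = 4
∂ψ/∂v = -4
∇ψ = (4, -4)
At (3, -1): (4, -4).

(4, -4)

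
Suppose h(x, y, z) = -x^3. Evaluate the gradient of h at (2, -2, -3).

∂h/∂x = -3*x^2
∂h/∂y = 0
∂h/∂z = 0
∇h = (-3*x^2, 0, 0)
At (2, -2, -3): (-12, 0, 0).

(-12, 0, 0)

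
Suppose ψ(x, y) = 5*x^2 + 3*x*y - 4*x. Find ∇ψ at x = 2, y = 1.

∂ψ/∂x = 10*x + 3*y - 4
∂ψ/∂y = 3*x
∇ψ = (10*x + 3*y - 4, 3*x)
At (2, 1): (19, 6).

(19, 6)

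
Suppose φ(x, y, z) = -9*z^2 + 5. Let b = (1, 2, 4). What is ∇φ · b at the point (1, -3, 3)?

∂φ/∂x = 0
∂φ/∂y = 0
∂φ/∂z = -18*z
∇φ at (1, -3, 3) = (0, 0, -54)
∇φ · b = (0)(1) + (0)(2) + (-54)(4) = -216

-216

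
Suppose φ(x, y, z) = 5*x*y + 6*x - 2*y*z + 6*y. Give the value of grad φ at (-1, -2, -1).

∂φ/∂x = 5*y + 6
∂φ/∂y = 5*x - 2*z + 6
∂φ/∂z = -2*y
∇φ = (5*y + 6, 5*x - 2*z + 6, -2*y)
At (-1, -2, -1): (-4, 3, 4).

(-4, 3, 4)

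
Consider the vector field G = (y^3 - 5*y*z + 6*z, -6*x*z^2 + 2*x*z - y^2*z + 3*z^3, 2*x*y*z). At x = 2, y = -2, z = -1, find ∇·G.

∂G₁/∂x = 0
∂G₂/∂y = -2*y*z
∂G₃/∂z = 2*x*y
∇·G = 2*x*y - 2*y*z
At (2, -2, -1): -12.

-12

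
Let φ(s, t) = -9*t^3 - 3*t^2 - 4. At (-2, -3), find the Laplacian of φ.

∂²φ/∂s² = 0
∂²φ/∂t² = -6*(9*t + 1)
∇²φ = -54*t - 6
At (-2, -3): 156.

156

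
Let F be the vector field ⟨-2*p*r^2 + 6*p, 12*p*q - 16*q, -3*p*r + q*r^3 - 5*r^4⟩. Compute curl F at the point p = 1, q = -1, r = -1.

(-1, 1, -12)

(∇×F)₁ = ∂F₃/∂q − ∂F₂/∂r = r^3
(∇×F)₂ = ∂F₁/∂r − ∂F₃/∂p = -4*p*r + 3*r
(∇×F)₃ = ∂F₂/∂p − ∂F₁/∂q = 12*q
∇×F = (r^3, -4*p*r + 3*r, 12*q)
At (1, -1, -1): (-1, 1, -12).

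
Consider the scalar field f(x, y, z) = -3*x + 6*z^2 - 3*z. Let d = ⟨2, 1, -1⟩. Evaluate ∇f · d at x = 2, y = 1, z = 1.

-15

∂f/∂x = -3
∂f/∂y = 0
∂f/∂z = 12*z - 3
∇f at (2, 1, 1) = (-3, 0, 9)
∇f · d = (-3)(2) + (0)(1) + (9)(-1) = -15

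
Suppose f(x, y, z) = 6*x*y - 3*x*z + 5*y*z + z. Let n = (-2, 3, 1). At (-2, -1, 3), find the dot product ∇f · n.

41

∂f/∂x = 6*y - 3*z
∂f/∂y = 6*x + 5*z
∂f/∂z = -3*x + 5*y + 1
∇f at (-2, -1, 3) = (-15, 3, 2)
∇f · n = (-15)(-2) + (3)(3) + (2)(1) = 41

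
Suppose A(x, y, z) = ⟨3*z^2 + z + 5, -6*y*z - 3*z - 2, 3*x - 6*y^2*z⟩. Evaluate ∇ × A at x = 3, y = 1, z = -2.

(33, -14, 0)

(∇×A)₁ = ∂A₃/∂y − ∂A₂/∂z = -12*y*z + 6*y + 3
(∇×A)₂ = ∂A₁/∂z − ∂A₃/∂x = 6*z - 2
(∇×A)₃ = ∂A₂/∂x − ∂A₁/∂y = 0
∇×A = (-12*y*z + 6*y + 3, 6*z - 2, 0)
At (3, 1, -2): (33, -14, 0).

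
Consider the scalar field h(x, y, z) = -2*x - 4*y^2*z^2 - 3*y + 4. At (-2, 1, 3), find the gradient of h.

∂h/∂x = -2
∂h/∂y = -8*y*z^2 - 3
∂h/∂z = -8*y^2*z
∇h = (-2, -8*y*z^2 - 3, -8*y^2*z)
At (-2, 1, 3): (-2, -75, -24).

(-2, -75, -24)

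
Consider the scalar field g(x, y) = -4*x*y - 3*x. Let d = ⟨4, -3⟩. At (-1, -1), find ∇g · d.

-8

∂g/∂x = -4*y - 3
∂g/∂y = -4*x
∇g at (-1, -1) = (1, 4)
∇g · d = (1)(4) + (4)(-3) = -8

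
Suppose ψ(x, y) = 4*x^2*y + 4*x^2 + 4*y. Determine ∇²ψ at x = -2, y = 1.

∂²ψ/∂x² = 8*(y + 1)
∂²ψ/∂y² = 0
∇²ψ = 8*y + 8
At (-2, 1): 16.

16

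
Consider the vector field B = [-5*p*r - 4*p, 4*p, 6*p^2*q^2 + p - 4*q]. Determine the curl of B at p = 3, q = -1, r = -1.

(∇×B)₁ = ∂B₃/∂q − ∂B₂/∂r = 12*p^2*q - 4
(∇×B)₂ = ∂B₁/∂r − ∂B₃/∂p = -12*p*q^2 - 5*p - 1
(∇×B)₃ = ∂B₂/∂p − ∂B₁/∂q = 4
∇×B = (12*p^2*q - 4, -12*p*q^2 - 5*p - 1, 4)
At (3, -1, -1): (-112, -52, 4).

(-112, -52, 4)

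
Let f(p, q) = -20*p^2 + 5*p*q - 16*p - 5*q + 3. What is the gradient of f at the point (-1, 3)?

(39, -10)

∂f/∂p = -40*p + 5*q - 16
∂f/∂q = 5*p - 5
∇f = (-40*p + 5*q - 16, 5*p - 5)
At (-1, 3): (39, -10).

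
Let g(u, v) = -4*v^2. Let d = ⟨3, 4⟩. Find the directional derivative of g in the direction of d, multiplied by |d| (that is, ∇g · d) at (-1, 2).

-64

∂g/∂u = 0
∂g/∂v = -8*v
∇g at (-1, 2) = (0, -16)
∇g · d = (0)(3) + (-16)(4) = -64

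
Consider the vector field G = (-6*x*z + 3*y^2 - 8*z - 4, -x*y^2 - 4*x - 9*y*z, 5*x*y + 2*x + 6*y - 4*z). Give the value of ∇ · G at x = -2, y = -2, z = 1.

∂G₁/∂x = -6*z
∂G₂/∂y = -2*x*y - 9*z
∂G₃/∂z = -4
∇·G = -2*x*y - 15*z - 4
At (-2, -2, 1): -27.

-27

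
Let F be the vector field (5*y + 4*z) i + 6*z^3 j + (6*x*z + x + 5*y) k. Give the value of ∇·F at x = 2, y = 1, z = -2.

∂F₁/∂x = 0
∂F₂/∂y = 0
∂F₃/∂z = 6*x
∇·F = 6*x
At (2, 1, -2): 12.

12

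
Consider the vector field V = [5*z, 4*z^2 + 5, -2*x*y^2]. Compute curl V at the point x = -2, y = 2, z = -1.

(24, 13, 0)

(∇×V)₁ = ∂V₃/∂y − ∂V₂/∂z = -4*x*y - 8*z
(∇×V)₂ = ∂V₁/∂z − ∂V₃/∂x = 2*y^2 + 5
(∇×V)₃ = ∂V₂/∂x − ∂V₁/∂y = 0
∇×V = (-4*x*y - 8*z, 2*y^2 + 5, 0)
At (-2, 2, -1): (24, 13, 0).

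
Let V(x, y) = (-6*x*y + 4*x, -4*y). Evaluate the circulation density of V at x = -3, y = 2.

∂V₂/∂x = 0
∂V₁/∂y = -6*x
Scalar curl = 6*x
At (-3, 2): -18.

-18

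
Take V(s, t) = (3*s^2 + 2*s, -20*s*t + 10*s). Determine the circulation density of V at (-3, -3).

∂V₂/∂s = -20*t + 10
∂V₁/∂t = 0
Scalar curl = -20*t + 10
At (-3, -3): 70.

70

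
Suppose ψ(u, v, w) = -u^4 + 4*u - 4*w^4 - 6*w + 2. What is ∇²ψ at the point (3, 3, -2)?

∂²ψ/∂u² = -12*u^2
∂²ψ/∂v² = 0
∂²ψ/∂w² = -48*w^2
∇²ψ = -12*u^2 - 48*w^2
At (3, 3, -2): -300.

-300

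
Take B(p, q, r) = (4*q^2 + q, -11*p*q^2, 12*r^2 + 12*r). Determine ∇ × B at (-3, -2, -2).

(∇×B)₁ = ∂B₃/∂q − ∂B₂/∂r = 0
(∇×B)₂ = ∂B₁/∂r − ∂B₃/∂p = 0
(∇×B)₃ = ∂B₂/∂p − ∂B₁/∂q = -11*q^2 - 8*q - 1
∇×B = (0, 0, -11*q^2 - 8*q - 1)
At (-3, -2, -2): (0, 0, -29).

(0, 0, -29)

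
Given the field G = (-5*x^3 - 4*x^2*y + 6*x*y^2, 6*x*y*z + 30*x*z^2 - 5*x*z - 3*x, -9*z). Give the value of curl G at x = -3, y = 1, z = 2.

(363, 0, 191)

(∇×G)₁ = ∂G₃/∂y − ∂G₂/∂z = -6*x*y - 60*x*z + 5*x
(∇×G)₂ = ∂G₁/∂z − ∂G₃/∂x = 0
(∇×G)₃ = ∂G₂/∂x − ∂G₁/∂y = 4*x^2 - 12*x*y + 6*y*z + 30*z^2 - 5*z - 3
∇×G = (-6*x*y - 60*x*z + 5*x, 0, 4*x^2 - 12*x*y + 6*y*z + 30*z^2 - 5*z - 3)
At (-3, 1, 2): (363, 0, 191).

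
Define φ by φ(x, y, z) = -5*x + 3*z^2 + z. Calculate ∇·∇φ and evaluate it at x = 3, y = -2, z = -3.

∂²φ/∂x² = 0
∂²φ/∂y² = 0
∂²φ/∂z² = 6
∇²φ = 6
At (3, -2, -3): 6.

6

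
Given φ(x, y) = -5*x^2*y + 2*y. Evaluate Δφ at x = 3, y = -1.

∂²φ/∂x² = -10*y
∂²φ/∂y² = 0
∇²φ = -10*y
At (3, -1): 10.

10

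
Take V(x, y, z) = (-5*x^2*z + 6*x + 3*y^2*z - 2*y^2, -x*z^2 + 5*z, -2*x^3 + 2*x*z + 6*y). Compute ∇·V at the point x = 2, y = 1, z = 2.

-30

∂V₁/∂x = -10*x*z + 6
∂V₂/∂y = 0
∂V₃/∂z = 2*x
∇·V = -10*x*z + 2*x + 6
At (2, 1, 2): -30.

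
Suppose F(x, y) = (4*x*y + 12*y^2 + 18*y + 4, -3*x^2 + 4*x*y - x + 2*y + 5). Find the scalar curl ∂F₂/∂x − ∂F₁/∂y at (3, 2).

∂F₂/∂x = -6*x + 4*y - 1
∂F₁/∂y = 4*x + 24*y + 18
Scalar curl = -10*x - 20*y - 19
At (3, 2): -89.

-89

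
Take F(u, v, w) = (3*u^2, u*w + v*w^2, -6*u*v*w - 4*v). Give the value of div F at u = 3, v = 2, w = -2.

∂F₁/∂u = 6*u
∂F₂/∂v = w^2
∂F₃/∂w = -6*u*v
∇·F = -6*u*v + 6*u + w^2
At (3, 2, -2): -14.

-14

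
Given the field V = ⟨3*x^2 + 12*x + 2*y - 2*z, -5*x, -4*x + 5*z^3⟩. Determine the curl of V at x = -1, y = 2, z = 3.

(0, 2, -7)

(∇×V)₁ = ∂V₃/∂y − ∂V₂/∂z = 0
(∇×V)₂ = ∂V₁/∂z − ∂V₃/∂x = 2
(∇×V)₃ = ∂V₂/∂x − ∂V₁/∂y = -7
∇×V = (0, 2, -7)
At (-1, 2, 3): (0, 2, -7).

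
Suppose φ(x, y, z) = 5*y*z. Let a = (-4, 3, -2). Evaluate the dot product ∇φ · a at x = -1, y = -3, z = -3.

∂φ/∂x = 0
∂φ/∂y = 5*z
∂φ/∂z = 5*y
∇φ at (-1, -3, -3) = (0, -15, -15)
∇φ · a = (0)(-4) + (-15)(3) + (-15)(-2) = -15

-15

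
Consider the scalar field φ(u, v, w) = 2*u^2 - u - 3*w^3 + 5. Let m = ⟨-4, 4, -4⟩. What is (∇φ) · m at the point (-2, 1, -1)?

∂φ/∂u = 4*u - 1
∂φ/∂v = 0
∂φ/∂w = -9*w^2
∇φ at (-2, 1, -1) = (-9, 0, -9)
∇φ · m = (-9)(-4) + (0)(4) + (-9)(-4) = 72

72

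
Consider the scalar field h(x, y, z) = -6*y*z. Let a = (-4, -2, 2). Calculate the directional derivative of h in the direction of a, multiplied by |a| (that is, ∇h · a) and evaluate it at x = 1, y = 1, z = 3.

∂h/∂x = 0
∂h/∂y = -6*z
∂h/∂z = -6*y
∇h at (1, 1, 3) = (0, -18, -6)
∇h · a = (0)(-4) + (-18)(-2) + (-6)(2) = 24

24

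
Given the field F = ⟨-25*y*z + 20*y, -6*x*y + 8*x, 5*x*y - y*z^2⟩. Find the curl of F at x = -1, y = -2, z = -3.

(-14, 60, -75)

(∇×F)₁ = ∂F₃/∂y − ∂F₂/∂z = 5*x - z^2
(∇×F)₂ = ∂F₁/∂z − ∂F₃/∂x = -30*y
(∇×F)₃ = ∂F₂/∂x − ∂F₁/∂y = -6*y + 25*z - 12
∇×F = (5*x - z^2, -30*y, -6*y + 25*z - 12)
At (-1, -2, -3): (-14, 60, -75).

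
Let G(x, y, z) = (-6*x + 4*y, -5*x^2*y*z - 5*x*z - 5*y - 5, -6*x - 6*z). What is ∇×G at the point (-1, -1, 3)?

(-10, 6, -49)

(∇×G)₁ = ∂G₃/∂y − ∂G₂/∂z = 5*x^2*y + 5*x
(∇×G)₂ = ∂G₁/∂z − ∂G₃/∂x = 6
(∇×G)₃ = ∂G₂/∂x − ∂G₁/∂y = -10*x*y*z - 5*z - 4
∇×G = (5*x^2*y + 5*x, 6, -10*x*y*z - 5*z - 4)
At (-1, -1, 3): (-10, 6, -49).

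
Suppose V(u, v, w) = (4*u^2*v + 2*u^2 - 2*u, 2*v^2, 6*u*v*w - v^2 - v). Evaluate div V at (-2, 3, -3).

-82

∂V₁/∂u = 8*u*v + 4*u - 2
∂V₂/∂v = 4*v
∂V₃/∂w = 6*u*v
∇·V = 14*u*v + 4*u + 4*v - 2
At (-2, 3, -3): -82.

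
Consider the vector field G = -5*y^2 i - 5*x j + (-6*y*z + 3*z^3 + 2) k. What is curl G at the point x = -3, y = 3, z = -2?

(12, 0, 25)

(∇×G)₁ = ∂G₃/∂y − ∂G₂/∂z = -6*z
(∇×G)₂ = ∂G₁/∂z − ∂G₃/∂x = 0
(∇×G)₃ = ∂G₂/∂x − ∂G₁/∂y = 10*y - 5
∇×G = (-6*z, 0, 10*y - 5)
At (-3, 3, -2): (12, 0, 25).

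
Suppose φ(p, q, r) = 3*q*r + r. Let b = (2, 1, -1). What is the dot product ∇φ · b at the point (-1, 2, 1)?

-4

∂φ/∂p = 0
∂φ/∂q = 3*r
∂φ/∂r = 3*q + 1
∇φ at (-1, 2, 1) = (0, 3, 7)
∇φ · b = (0)(2) + (3)(1) + (7)(-1) = -4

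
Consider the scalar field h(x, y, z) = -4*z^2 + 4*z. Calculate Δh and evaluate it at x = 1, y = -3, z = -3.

∂²h/∂x² = 0
∂²h/∂y² = 0
∂²h/∂z² = -8
∇²h = -8
At (1, -3, -3): -8.

-8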